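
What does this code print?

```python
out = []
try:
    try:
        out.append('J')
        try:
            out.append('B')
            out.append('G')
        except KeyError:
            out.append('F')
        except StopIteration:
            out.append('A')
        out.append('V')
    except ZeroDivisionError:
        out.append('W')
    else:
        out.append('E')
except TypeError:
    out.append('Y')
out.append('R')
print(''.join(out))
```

Execution trace: 'J' (try body) → 'B' (inner try body) → 'G' (inner try body, no exception) → 'V' (try body, no exception) → 'E' (else) → 'R' (after the try/except). Output: JBGVER

Answer: JBGVER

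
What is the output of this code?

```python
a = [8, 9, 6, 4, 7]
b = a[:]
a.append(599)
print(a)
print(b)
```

Key concept: slice [:] creates copy.
Step by step:
`a = [8, 9, 6, 4, 7]` → a = [8, 9, 6, 4, 7]
`b = a[:]` → b = [8, 9, 6, 4, 7]
`a.append(599)` → a = [8, 9, 6, 4, 7, 599]
`print(a)` → prints [8, 9, 6, 4, 7, 599]
`print(b)` → prints [8, 9, 6, 4, 7]

Answer:
[8, 9, 6, 4, 7, 599]
[8, 9, 6, 4, 7]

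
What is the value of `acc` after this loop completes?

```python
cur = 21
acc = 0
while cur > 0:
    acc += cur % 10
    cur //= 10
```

Sum digits of 21
`acc` takes the values: 0 → 1 → 3

Answer: 3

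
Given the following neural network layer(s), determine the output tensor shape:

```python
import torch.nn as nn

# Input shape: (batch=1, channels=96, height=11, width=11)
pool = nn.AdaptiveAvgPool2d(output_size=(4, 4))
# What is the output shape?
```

Input: (1, 96, 11, 11) -> Output: (1, 96, 4, 4)

Answer: (1, 96, 4, 4)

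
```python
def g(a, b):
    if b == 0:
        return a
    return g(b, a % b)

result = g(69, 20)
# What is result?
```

g(69, 20) -> g(20, 9) -> g(9, 2) -> g(2, 1) -> g(1, 0) -> 1

Answer: 1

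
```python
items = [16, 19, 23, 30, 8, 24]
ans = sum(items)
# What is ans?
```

Trace:
`items = [16, 19, 23, 30, 8, 24]` → items = [16, 19, 23, 30, 8, 24]
`ans = sum(items)` → ans = 120
So ans = 120

Answer: 120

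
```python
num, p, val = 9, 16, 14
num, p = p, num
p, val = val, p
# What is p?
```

Trace:
`num, p, val = 9, 16, 14` → num = 9; p = 16; val = 14
`num, p = p, num` → num = 16; p = 9
`p, val = val, p` → p = 14; val = 9
So p = 14

Answer: 14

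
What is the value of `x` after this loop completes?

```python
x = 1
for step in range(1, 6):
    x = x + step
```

Start at 1, add 1 through 5
`x` takes the values: 1 → 2 → 4 → 7 → 11 → 16

Answer: 16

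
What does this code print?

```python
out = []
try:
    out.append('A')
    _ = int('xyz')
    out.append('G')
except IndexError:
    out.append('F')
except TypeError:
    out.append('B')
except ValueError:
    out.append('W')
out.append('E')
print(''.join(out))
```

Execution trace: 'A' (try body) → 'W' (except ValueError) → 'E' (after the try/except). Output: AWE

Answer: AWE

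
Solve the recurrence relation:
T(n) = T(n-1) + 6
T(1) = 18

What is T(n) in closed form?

Unrolling: T(n) = T(1) + 6·(n-1) = 18 + 6(n-1) = 6n + 12.

Answer: T(n) = 6n + 12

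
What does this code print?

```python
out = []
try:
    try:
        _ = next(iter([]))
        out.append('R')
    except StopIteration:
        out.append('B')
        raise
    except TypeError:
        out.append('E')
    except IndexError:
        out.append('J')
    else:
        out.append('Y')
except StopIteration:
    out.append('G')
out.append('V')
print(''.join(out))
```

Execution trace: 'B' (inner except StopIteration) → 'G' (outer except StopIteration) → 'V' (after the try/except). Output: BGV

Answer: BGV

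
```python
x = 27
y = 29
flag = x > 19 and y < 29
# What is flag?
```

Trace:
`x = 27` → x = 27
`y = 29` → y = 29
`flag = x > 19 and y < 29` → flag = False
So flag = False

Answer: False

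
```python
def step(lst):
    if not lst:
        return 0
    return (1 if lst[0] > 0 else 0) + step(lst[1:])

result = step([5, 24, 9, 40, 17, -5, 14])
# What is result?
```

Count of positive elements in [5, 24, 9, 40, 17, -5, 14] = 6

Answer: 6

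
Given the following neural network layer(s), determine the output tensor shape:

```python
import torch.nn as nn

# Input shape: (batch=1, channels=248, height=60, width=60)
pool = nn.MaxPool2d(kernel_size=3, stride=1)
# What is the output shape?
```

Input: (1, 248, 60, 60) -> Output: (1, 248, 58, 58)

Answer: (1, 248, 58, 58)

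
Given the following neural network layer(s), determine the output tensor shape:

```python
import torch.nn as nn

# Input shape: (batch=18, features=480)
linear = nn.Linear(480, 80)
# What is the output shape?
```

Input: (18, 480) -> Output: (18, 80)

Answer: (18, 80)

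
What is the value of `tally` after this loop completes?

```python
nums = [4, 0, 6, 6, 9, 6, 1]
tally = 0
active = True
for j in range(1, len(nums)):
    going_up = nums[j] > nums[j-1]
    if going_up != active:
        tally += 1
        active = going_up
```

Count direction changes in [4, 0, 6, 6, 9, 6, 1]
`tally` takes the values: 0 → 1 → 2 → 3 → 4 → 5

Answer: 5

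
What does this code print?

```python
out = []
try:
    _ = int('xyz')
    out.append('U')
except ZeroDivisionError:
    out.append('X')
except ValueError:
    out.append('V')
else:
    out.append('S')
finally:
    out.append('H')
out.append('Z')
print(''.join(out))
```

Execution trace: 'V' (except ValueError) → 'H' (finally) → 'Z' (after the try/except). Output: VHZ

Answer: VHZ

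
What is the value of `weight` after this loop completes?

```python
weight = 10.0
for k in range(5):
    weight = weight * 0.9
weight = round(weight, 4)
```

Exponential decay: 10.0 * 0.9^5
`weight` takes the values: 10.0 → 9.0 → 8.1 → 7.29 → 6.561 → 5.9049

Answer: 5.9049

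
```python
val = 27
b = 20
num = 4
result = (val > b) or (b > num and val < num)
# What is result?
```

Trace:
`val = 27` → val = 27
`b = 20` → b = 20
`num = 4` → num = 4
`result = (val > b) or (b > num and val < num)` → result = True
So result = True

Answer: True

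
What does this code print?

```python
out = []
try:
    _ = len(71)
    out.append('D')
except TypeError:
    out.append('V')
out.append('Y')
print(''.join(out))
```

Execution trace: 'V' (except TypeError) → 'Y' (after the try/except). Output: VY

Answer: VY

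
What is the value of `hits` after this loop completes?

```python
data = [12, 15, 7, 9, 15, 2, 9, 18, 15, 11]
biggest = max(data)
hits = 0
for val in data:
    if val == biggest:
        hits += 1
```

Count of max value 18 in [12, 15, 7, 9, 15, 2, 9, 18, 15, 11]
`hits` takes the values: 0 → 1

Answer: 1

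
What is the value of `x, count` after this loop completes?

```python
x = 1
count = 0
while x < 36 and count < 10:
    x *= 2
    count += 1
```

Double until >= 36 or 10 iterations
`x, count` takes the values: (1, 0) → (2, 0) → (2, 1) → (4, 1) → (4, 2) → (8, 2) → (8, 3) → (16, 3) → (16, 4) → (32, 4) → (32, 5) → (64, 5) → (64, 6)

Answer: 64, 6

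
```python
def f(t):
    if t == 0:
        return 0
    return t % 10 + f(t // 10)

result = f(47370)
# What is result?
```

Sum of digits of 47370: 0 + 7 + 3 + 7 + 4 = 21

Answer: 21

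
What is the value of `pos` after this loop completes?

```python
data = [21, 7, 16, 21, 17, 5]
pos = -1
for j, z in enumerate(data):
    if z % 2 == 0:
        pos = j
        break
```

First even number index in [21, 7, 16, 21, 17, 5]
`pos` takes the values: -1 → 2

Answer: 2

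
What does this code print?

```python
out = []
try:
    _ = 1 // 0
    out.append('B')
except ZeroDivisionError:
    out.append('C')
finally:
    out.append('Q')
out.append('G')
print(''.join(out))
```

Execution trace: 'C' (except ZeroDivisionError) → 'Q' (finally) → 'G' (after the try/except). Output: CQG

Answer: CQG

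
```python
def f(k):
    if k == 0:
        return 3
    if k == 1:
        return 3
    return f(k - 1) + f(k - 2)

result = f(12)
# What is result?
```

Build up from base cases: f(0)=3, f(1)=3, f(2)=6, f(3)=9, f(4)=15, f(5)=24, f(6)=39, ..., f(12)=699

Answer: 699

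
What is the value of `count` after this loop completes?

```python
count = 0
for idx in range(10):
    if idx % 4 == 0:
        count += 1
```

Count numbers divisible by 4 in range(10)
`count` takes the values: 0 → 1 → 2 → 3

Answer: 3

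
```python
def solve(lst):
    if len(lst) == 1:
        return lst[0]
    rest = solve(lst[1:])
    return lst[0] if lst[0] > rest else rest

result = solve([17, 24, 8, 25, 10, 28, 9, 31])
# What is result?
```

Recursive max over [17, 24, 8, 25, 10, 28, 9, 31] = 31

Answer: 31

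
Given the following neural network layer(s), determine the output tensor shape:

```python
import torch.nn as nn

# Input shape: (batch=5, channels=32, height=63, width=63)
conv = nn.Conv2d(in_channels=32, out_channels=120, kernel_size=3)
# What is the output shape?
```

Input: (5, 32, 63, 63) -> Output: (5, 120, 61, 61)

Answer: (5, 120, 61, 61)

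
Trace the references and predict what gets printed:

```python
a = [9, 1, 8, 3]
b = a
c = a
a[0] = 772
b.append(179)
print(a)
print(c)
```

Key concept: multiple aliases.
Step by step:
`a = [9, 1, 8, 3]` → a = [9, 1, 8, 3]
`b = a` → b = [9, 1, 8, 3] (same object as a)
`c = a` → c = [9, 1, 8, 3] (same object as a, b)
`a[0] = 772` → a = [772, 1, 8, 3] (same object as b, c); b = [772, 1, 8, 3] (same object as a, c); c = [772, 1, 8, 3] (same object as a, b)
`b.append(179)` → a = [772, 1, 8, 3, 179] (same object as b, c); b = [772, 1, 8, 3, 179] (same object as a, c); c = [772, 1, 8, 3, 179] (same object as a, b)
`print(a)` → prints [772, 1, 8, 3, 179]
`print(c)` → prints [772, 1, 8, 3, 179]

Answer:
[772, 1, 8, 3, 179]
[772, 1, 8, 3, 179]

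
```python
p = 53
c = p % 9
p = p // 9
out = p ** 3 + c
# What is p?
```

Trace:
`p = 53` → p = 53
`c = p % 9` → c = 8
`p = p // 9` → p = 5
`out = p ** 3 + c` → out = 133
So p = 5

Answer: 5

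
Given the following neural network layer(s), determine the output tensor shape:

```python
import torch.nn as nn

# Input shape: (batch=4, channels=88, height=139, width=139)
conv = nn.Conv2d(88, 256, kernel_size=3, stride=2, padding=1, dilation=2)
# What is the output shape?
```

Input: (4, 88, 139, 139) -> Output: (4, 256, 69, 69)

Answer: (4, 256, 69, 69)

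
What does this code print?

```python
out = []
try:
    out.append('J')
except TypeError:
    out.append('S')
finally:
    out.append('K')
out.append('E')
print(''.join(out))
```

Execution trace: 'J' (try body, no exception) → 'K' (finally) → 'E' (after the try/except). Output: JKE

Answer: JKE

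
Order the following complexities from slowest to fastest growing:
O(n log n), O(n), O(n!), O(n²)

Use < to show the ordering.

Ordered by growth rate: O(n) < O(n log n) < O(n²) < O(n!)

Answer: O(n) < O(n log n) < O(n²) < O(n!)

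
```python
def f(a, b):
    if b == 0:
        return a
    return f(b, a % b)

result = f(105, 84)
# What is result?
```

f(105, 84) -> f(84, 21) -> f(21, 0) -> 21

Answer: 21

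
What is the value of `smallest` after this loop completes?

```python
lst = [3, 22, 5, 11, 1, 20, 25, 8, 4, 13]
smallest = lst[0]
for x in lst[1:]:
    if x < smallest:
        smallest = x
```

Minimum of [3, 22, 5, 11, 1, 20, 25, 8, 4, 13]
`smallest` takes the values: 3 → 1

Answer: 1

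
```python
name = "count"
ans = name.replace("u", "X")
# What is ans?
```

Trace:
`name = "count"` → name = 'count'
`ans = name.replace("u", "X")` → ans = 'coXnt'
So ans = 'coXnt'

Answer: 'coXnt'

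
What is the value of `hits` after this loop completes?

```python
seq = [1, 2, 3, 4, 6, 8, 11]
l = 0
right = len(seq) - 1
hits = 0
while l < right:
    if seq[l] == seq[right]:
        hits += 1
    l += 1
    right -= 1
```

Count matching pairs from ends
`hits` takes the values: 0

Answer: 0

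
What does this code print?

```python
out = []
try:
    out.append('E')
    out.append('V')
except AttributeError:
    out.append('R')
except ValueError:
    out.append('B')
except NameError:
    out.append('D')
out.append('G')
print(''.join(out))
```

Execution trace: 'E' (try body) → 'V' (try body, no exception) → 'G' (after the try/except). Output: EVG

Answer: EVG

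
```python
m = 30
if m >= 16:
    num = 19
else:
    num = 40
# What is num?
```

Trace:
`m = 30` → m = 30
`if m >= 16: ...` → m >= 16 is True → num = 19
So num = 19

Answer: 19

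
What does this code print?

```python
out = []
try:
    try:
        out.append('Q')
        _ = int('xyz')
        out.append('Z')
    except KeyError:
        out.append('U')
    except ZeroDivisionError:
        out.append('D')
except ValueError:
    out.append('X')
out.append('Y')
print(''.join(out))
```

Execution trace: 'Q' (try body) → 'X' (outer except ValueError) → 'Y' (after the try/except). Output: QXY

Answer: QXY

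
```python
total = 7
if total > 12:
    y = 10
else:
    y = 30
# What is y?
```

Trace:
`total = 7` → total = 7
`if total > 12: ...` → total > 12 is False, take else branch → y = 30
So y = 30

Answer: 30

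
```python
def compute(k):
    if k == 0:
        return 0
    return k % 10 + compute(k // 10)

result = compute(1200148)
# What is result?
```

Sum of digits of 1200148: 8 + 4 + 1 + 0 + 0 + 2 + 1 = 16

Answer: 16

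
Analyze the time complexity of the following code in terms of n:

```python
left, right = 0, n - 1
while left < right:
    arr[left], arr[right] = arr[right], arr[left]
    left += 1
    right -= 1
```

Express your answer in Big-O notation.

This is In-place array reversal. Time complexity: O(n).

Answer: O(n)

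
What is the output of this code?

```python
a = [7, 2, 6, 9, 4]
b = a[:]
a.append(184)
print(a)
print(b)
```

Key concept: slice [:] creates copy.
Step by step:
`a = [7, 2, 6, 9, 4]` → a = [7, 2, 6, 9, 4]
`b = a[:]` → b = [7, 2, 6, 9, 4]
`a.append(184)` → a = [7, 2, 6, 9, 4, 184]
`print(a)` → prints [7, 2, 6, 9, 4, 184]
`print(b)` → prints [7, 2, 6, 9, 4]

Answer:
[7, 2, 6, 9, 4, 184]
[7, 2, 6, 9, 4]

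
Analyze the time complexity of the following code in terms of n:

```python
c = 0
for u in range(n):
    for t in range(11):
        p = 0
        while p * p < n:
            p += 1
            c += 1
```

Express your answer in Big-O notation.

Each loop level contributes: n × 1 × √n. Multiplying the contributions gives O(n√n).

Answer: O(n√n)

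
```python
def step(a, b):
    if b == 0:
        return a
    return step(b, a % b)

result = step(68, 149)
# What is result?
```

step(68, 149) -> step(149, 68) -> step(68, 13) -> step(13, 3) -> step(3, 1) -> step(1, 0) -> 1

Answer: 1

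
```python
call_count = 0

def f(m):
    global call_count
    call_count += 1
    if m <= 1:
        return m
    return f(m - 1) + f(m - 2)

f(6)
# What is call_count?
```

Calls(m) = 1 + Calls(m-1) + Calls(m-2); Calls(0)=Calls(1)=1. For m=6 this gives 25.

Answer: 25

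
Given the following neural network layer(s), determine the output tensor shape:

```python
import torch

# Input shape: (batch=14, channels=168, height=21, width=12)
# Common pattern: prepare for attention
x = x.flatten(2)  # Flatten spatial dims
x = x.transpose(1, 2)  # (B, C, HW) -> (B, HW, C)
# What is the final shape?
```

Input: (14, 168, 21, 12) -> after flatten(2): (14, 168, 252) -> Output: (14, 252, 168)

Answer: (14, 252, 168)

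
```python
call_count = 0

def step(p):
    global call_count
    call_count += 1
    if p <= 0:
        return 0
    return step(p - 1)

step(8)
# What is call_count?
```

Linear recursion stepping by 1: 9 calls from p=8 down to ≤0.

Answer: 9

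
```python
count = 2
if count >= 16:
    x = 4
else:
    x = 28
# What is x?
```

Trace:
`count = 2` → count = 2
`if count >= 16: ...` → count >= 16 is False, take else branch → x = 28
So x = 28

Answer: 28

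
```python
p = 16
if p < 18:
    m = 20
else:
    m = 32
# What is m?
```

Trace:
`p = 16` → p = 16
`if p < 18: ...` → p < 18 is True → m = 20
So m = 20

Answer: 20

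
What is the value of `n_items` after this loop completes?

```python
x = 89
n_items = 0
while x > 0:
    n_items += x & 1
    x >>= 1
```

Count set bits in 89 (binary: 0b1011001)
`n_items` takes the values: 0 → 1 → 2 → 3 → 4

Answer: 4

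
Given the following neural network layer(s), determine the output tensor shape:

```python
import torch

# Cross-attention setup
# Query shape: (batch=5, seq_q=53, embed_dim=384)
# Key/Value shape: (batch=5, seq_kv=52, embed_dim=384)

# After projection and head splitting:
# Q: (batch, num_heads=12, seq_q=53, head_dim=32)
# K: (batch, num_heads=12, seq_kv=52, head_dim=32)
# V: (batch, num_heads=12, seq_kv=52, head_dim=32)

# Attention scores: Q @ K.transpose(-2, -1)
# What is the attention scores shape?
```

Input: (5, 53, 384) -> Output: (5, 12, 53, 52)

Answer: (5, 12, 53, 52)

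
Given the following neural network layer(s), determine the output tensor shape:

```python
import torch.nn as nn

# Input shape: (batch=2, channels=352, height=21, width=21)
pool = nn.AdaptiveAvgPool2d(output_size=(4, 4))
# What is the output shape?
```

Input: (2, 352, 21, 21) -> Output: (2, 352, 4, 4)

Answer: (2, 352, 4, 4)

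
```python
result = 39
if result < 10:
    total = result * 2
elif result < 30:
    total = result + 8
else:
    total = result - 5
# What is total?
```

Trace:
`result = 39` → result = 39
`if result < 10: ...` → result < 10 is False, result < 30 is False, take else branch → total = 34
So total = 34

Answer: 34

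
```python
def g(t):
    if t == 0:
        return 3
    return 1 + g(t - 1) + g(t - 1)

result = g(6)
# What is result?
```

g(t) = 1 + 2·g(t-1), g(0)=3. Closed form: (3+1)·2^6 - 1 = 255.

Answer: 255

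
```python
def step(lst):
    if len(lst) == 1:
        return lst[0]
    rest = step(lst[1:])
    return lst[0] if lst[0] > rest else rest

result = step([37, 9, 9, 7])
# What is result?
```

Recursive max over [37, 9, 9, 7] = 37

Answer: 37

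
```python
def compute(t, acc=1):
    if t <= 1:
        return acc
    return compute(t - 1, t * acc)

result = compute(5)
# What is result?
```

Accumulator trace (n, acc): (5, 1) -> (4, 5) -> (3, 20) -> (2, 60) -> (1, 120) -> return 120

Answer: 120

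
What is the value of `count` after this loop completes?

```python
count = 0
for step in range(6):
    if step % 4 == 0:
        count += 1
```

Count numbers divisible by 4 in range(6)
`count` takes the values: 0 → 1 → 2

Answer: 2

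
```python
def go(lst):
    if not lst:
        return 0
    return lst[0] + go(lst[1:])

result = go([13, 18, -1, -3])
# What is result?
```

13 + 18 + (-1) + (-3) + 0 = 27

Answer: 27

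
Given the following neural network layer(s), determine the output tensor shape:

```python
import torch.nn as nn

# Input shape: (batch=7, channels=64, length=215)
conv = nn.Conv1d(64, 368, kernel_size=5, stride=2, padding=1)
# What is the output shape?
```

Input: (7, 64, 215) -> Output: (7, 368, 107)

Answer: (7, 368, 107)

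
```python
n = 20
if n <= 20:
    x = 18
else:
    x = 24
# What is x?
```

Trace:
`n = 20` → n = 20
`if n <= 20: ...` → n <= 20 is True → x = 18
So x = 18

Answer: 18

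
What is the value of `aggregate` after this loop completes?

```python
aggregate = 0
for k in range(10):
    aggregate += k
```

Sum of 0 to 9 = 45
`aggregate` takes the values: 0 → 1 → 3 → 6 → 10 → 15 → 21 → 28 → 36 → 45

Answer: 45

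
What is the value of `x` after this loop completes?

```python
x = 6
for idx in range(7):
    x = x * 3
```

Multiply by 3, 7 times: 6 * 3^7 = 13122
`x` takes the values: 6 → 18 → 54 → 162 → 486 → 1458 → 4374 → 13122

Answer: 13122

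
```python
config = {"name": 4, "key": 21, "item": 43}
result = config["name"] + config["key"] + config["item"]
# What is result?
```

Trace:
`config = {"name": 4, "key": 21, "item": 43}` → config = {'name': 4, 'key': 21, 'item': 43}
`result = config["name"] + config["key"] + config["item"]` → result = 68
So result = 68

Answer: 68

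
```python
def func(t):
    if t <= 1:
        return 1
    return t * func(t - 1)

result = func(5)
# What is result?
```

func(5) = 5 * 4 * 3 * 2 * 1 = 120

Answer: 120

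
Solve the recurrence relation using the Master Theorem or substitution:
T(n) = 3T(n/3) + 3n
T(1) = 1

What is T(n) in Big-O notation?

By Master Theorem: a=3, b=3, f(n)=3n. Since log_3(3) = 1 and f(n) = Θ(n^1), Case 2 applies. T(n) = O(n log n).

Answer: O(n log n)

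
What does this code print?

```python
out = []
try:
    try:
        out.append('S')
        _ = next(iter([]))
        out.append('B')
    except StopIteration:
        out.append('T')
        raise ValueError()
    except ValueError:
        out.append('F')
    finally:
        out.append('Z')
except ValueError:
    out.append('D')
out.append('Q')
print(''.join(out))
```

Execution trace: 'S' (inner try body) → 'T' (inner except StopIteration) → 'Z' (inner finally) → 'D' (outer except ValueError) → 'Q' (after the try/except). Output: STZDQ

Answer: STZDQ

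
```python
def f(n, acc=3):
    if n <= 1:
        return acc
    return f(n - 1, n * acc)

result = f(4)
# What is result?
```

Accumulator trace (n, acc): (4, 3) -> (3, 12) -> (2, 36) -> (1, 72) -> return 72

Answer: 72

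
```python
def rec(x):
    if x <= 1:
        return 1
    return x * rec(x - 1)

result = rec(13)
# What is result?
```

rec(13) = 13 * 12 * 11 * 10 * 9 * 8 * 7 * 6 * 5 * 4 * 3 * 2 * 1 = 6227020800

Answer: 6227020800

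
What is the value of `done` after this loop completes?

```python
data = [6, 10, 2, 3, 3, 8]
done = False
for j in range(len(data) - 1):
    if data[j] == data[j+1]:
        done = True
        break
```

Check consecutive duplicates in [6, 10, 2, 3, 3, 8]
`done` takes the values: False → True

Answer: True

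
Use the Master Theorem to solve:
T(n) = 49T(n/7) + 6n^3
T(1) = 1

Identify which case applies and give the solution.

a=49, b=7, f(n)=6n^3. log_7(49) = 2. Since c=3 > 2 and the regularity condition holds (49(n/7)^3 = (49/7^3)n^3 with 49/7^3 < 1), Case 3 applies: T(n) = Θ(f(n)) = O(n^3).

Answer: O(n^3) - Case 3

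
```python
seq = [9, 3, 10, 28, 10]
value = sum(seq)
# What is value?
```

Trace:
`seq = [9, 3, 10, 28, 10]` → seq = [9, 3, 10, 28, 10]
`value = sum(seq)` → value = 60
So value = 60

Answer: 60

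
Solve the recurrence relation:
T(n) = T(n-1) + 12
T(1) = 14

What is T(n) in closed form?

Unrolling: T(n) = T(1) + 12·(n-1) = 14 + 12(n-1) = 12n + 2.

Answer: T(n) = 12n + 2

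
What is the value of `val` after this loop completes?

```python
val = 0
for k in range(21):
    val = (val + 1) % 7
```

Increment mod 7, 21 times = 0
`val` takes the values: 0 → 1 → 2 → 3 → 4 → 5 → 6 → 0 → 1 → 2 → 3 → 4 → 5 → 6 → 0 → 1 → 2 → 3 → 4 → 5 → 6 → 0

Answer: 0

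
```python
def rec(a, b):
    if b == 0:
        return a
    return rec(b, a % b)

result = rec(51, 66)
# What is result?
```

rec(51, 66) -> rec(66, 51) -> rec(51, 15) -> rec(15, 6) -> rec(6, 3) -> rec(3, 0) -> 3

Answer: 3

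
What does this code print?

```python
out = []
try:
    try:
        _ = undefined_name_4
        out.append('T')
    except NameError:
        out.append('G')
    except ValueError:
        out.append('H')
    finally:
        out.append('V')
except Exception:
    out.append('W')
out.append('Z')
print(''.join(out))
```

Execution trace: 'G' (inner except NameError) → 'V' (inner finally) → 'Z' (after the try/except). Output: GVZ

Answer: GVZ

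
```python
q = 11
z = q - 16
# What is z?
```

Trace:
`q = 11` → q = 11
`z = q - 16` → z = -5
So z = -5

Answer: -5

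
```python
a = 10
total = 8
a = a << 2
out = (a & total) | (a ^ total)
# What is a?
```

Trace:
`a = 10` → a = 10
`total = 8` → total = 8
`a = a << 2` → a = 40
`out = (a & total) | (a ^ total)` → out = 40
So a = 40

Answer: 40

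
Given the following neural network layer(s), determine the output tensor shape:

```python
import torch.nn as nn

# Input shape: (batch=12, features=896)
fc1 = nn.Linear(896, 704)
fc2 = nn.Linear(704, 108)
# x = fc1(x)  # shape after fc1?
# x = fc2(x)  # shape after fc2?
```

Input: (12, 896) -> after fc1: (12, 704) -> Output: (12, 108)

Answer: (12, 108)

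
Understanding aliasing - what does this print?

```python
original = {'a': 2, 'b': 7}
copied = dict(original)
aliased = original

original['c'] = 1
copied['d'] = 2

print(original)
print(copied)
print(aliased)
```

Key concept: dict() creates copy, assignment creates alias.
Step by step:
`original = {'a': 2, 'b': 7}` → original = {'a': 2, 'b': 7}
`copied = dict(original)` → copied = {'a': 2, 'b': 7}
`aliased = original` → aliased = {'a': 2, 'b': 7} (same object as original)
`original['c'] = 1` → original = {'a': 2, 'b': 7, 'c': 1} (same object as aliased); aliased = {'a': 2, 'b': 7, 'c': 1} (same object as original)
`copied['d'] = 2` → copied = {'a': 2, 'b': 7, 'd': 2}
`print(original)` → prints {'a': 2, 'b': 7, 'c': 1}
`print(copied)` → prints {'a': 2, 'b': 7, 'd': 2}
`print(aliased)` → prints {'a': 2, 'b': 7, 'c': 1}

Answer:
{'a': 2, 'b': 7, 'c': 1}
{'a': 2, 'b': 7, 'd': 2}
{'a': 2, 'b': 7, 'c': 1}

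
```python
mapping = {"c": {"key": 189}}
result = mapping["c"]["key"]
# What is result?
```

Trace:
`mapping = {"c": {"key": 189}}` → mapping = {'c': {'key': 189}}
`result = mapping["c"]["key"]` → result = 189
So result = 189

Answer: 189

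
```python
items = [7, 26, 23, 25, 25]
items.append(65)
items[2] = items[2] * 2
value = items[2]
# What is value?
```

Trace:
`items = [7, 26, 23, 25, 25]` → items = [7, 26, 23, 25, 25]
`items.append(65)` → items = [7, 26, 23, 25, 25, 65]
`items[2] = items[2] * 2` → items = [7, 26, 46, 25, 25, 65]
`value = items[2]` → value = 46
So value = 46

Answer: 46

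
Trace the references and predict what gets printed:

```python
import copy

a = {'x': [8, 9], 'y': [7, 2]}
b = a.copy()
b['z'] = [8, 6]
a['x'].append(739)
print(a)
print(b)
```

Key concept: shallow copy of dict with mutable values.
Step by step:
`a = {'x': [8, 9], 'y': [7, 2]}` → a = {'x': [8, 9], 'y': [7, 2]}
`b = a.copy()` → b = {'x': [8, 9], 'y': [7, 2]}
`b['z'] = [8, 6]` → b = {'x': [8, 9], 'y': [7, 2], 'z': [8, 6]}
`a['x'].append(739)` → a = {'x': [8, 9, 739], 'y': [7, 2]}; b = {'x': [8, 9, 739], 'y': [7, 2], 'z': [8, 6]}
`print(a)` → prints {'x': [8, 9, 739], 'y': [7, 2]}
`print(b)` → prints {'x': [8, 9, 739], 'y': [7, 2], 'z': [8, 6]}

Answer:
{'x': [8, 9, 739], 'y': [7, 2]}
{'x': [8, 9, 739], 'y': [7, 2], 'z': [8, 6]}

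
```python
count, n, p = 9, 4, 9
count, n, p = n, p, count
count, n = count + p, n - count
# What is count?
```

Trace:
`count, n, p = 9, 4, 9` → count = 9; n = 4; p = 9
`count, n, p = n, p, count` → count = 4; n = 9; p = 9
`count, n = count + p, n - count` → count = 13; n = 5
So count = 13

Answer: 13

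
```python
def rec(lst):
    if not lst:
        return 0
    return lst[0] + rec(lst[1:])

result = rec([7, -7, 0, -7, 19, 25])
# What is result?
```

7 + (-7) + 0 + (-7) + 19 + 25 + 0 = 37

Answer: 37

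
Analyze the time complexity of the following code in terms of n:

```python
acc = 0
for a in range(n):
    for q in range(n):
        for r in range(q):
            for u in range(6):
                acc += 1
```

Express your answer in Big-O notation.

Each loop level contributes: n × n × n × 1. Multiplying the contributions gives O(n^3).

Answer: O(n^3)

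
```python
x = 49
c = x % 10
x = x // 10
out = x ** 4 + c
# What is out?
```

Trace:
`x = 49` → x = 49
`c = x % 10` → c = 9
`x = x // 10` → x = 4
`out = x ** 4 + c` → out = 265
So out = 265

Answer: 265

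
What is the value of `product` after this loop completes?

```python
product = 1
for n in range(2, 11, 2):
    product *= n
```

Product of even numbers 2 to 10
`product` takes the values: 1 → 2 → 8 → 48 → 384 → 3840

Answer: 3840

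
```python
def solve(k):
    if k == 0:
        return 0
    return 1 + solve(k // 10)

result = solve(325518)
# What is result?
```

Count of digits of 325518: 6

Answer: 6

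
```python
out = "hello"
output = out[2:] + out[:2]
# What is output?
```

Trace:
`out = "hello"` → out = 'hello'
`output = out[2:] + out[:2]` → output = 'llohe'
So output = 'llohe'

Answer: 'llohe'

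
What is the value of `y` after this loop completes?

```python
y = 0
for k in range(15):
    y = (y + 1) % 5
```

Increment mod 5, 15 times = 0
`y` takes the values: 0 → 1 → 2 → 3 → 4 → 0 → 1 → 2 → 3 → 4 → 0 → 1 → 2 → 3 → 4 → 0

Answer: 0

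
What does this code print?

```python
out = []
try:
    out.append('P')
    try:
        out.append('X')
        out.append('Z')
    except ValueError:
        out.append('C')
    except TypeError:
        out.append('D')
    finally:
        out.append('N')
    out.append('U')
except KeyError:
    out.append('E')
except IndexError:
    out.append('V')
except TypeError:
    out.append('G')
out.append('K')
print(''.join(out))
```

Execution trace: 'P' (try body) → 'X' (inner try body) → 'Z' (inner try body, no exception) → 'N' (inner finally) → 'U' (try body, no exception) → 'K' (after the try/except). Output: PXZNUK

Answer: PXZNUK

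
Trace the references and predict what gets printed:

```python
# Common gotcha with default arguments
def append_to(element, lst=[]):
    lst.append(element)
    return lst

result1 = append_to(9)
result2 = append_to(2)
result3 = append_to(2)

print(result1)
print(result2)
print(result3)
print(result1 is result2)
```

Key concept: mutable default argument gotcha.
Step by step:
`result1 = append_to(9)` → result1 = [9]
`result2 = append_to(2)` → result1 = [9, 2] (same object as result2); result2 = [9, 2] (same object as result1)
`result3 = append_to(2)` → result1 = [9, 2, 2] (same object as result2, result3); result2 = [9, 2, 2] (same object as result1, result3); result3 = [9, 2, 2] (same object as result1, result2)
`print(result1)` → prints [9, 2, 2]
`print(result2)` → prints [9, 2, 2]
`print(result3)` → prints [9, 2, 2]
`print(result1 is result2)` → prints True

Answer:
[9, 2, 2]
[9, 2, 2]
[9, 2, 2]
True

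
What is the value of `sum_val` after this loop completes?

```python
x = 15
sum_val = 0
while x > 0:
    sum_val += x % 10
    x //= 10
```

Sum digits of 15
`sum_val` takes the values: 0 → 5 → 6

Answer: 6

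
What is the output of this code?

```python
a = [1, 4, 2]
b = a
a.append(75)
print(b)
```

Key concept: basic list aliasing.
Step by step:
`a = [1, 4, 2]` → a = [1, 4, 2]
`b = a` → b = [1, 4, 2] (same object as a)
`a.append(75)` → a = [1, 4, 2, 75] (same object as b); b = [1, 4, 2, 75] (same object as a)
`print(b)` → prints [1, 4, 2, 75]

Answer: [1, 4, 2, 75]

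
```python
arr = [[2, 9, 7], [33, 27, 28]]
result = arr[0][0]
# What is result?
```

Trace:
`arr = [[2, 9, 7], [33, 27, 28]]` → arr = [[2, 9, 7], [33, 27, 28]]
`result = arr[0][0]` → result = 2
So result = 2

Answer: 2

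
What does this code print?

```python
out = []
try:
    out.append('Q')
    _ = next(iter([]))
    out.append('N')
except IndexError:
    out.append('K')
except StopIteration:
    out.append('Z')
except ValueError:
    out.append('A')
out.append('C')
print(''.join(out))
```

Execution trace: 'Q' (try body) → 'Z' (except StopIteration) → 'C' (after the try/except). Output: QZC

Answer: QZC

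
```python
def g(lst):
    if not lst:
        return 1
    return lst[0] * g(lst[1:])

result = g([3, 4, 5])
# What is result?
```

Product over [3, 4, 5] = 3 * 4 * 5 = 60

Answer: 60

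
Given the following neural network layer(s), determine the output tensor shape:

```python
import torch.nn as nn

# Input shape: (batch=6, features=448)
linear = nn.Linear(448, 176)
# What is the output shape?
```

Input: (6, 448) -> Output: (6, 176)

Answer: (6, 176)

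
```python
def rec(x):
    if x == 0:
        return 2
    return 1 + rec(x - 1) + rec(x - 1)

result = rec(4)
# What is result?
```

rec(x) = 1 + 2·rec(x-1), rec(0)=2. Closed form: (2+1)·2^4 - 1 = 47.

Answer: 47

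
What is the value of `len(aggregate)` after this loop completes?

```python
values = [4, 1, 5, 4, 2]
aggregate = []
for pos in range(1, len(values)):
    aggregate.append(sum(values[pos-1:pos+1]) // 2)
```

Number of 2-element averages
`aggregate` takes the values: [] → [2] → [2, 3] → [2, 3, 4] → [2, 3, 4, 3]
So `len(aggregate)` = 4

Answer: 4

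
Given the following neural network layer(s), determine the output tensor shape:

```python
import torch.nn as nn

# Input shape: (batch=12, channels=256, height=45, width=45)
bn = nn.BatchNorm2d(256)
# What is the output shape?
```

Input: (12, 256, 45, 45) -> Output: (12, 256, 45, 45)

Answer: (12, 256, 45, 45)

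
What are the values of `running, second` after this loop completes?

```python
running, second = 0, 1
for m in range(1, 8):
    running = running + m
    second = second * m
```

Sum and factorial of 1 to 7
`running, second` takes the values: (0, 1) → (1, 1) → (3, 1) → (3, 2) → (6, 2) → (6, 6) → (10, 6) → (10, 24) → (15, 24) → (15, 120) → (21, 120) → (21, 720) → (28, 720) → (28, 5040)

Answer: 28, 5040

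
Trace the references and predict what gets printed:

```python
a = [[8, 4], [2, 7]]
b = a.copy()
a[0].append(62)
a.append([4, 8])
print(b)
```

Key concept: shallow copy with nested lists.
Step by step:
`a = [[8, 4], [2, 7]]` → a = [[8, 4], [2, 7]]
`b = a.copy()` → b = [[8, 4], [2, 7]]
`a[0].append(62)` → a = [[8, 4, 62], [2, 7]]; b = [[8, 4, 62], [2, 7]]
`a.append([4, 8])` → a = [[8, 4, 62], [2, 7], [4, 8]]
`print(b)` → prints [[8, 4, 62], [2, 7]]

Answer: [[8, 4, 62], [2, 7]]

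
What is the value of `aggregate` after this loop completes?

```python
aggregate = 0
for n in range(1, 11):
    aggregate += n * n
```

Sum of squares 1² to 10² = 385
`aggregate` takes the values: 0 → 1 → 5 → 14 → 30 → 55 → 91 → 140 → 204 → 285 → 385

Answer: 385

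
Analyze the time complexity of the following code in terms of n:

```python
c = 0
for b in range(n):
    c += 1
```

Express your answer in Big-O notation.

Each loop level contributes: n. Multiplying the contributions gives O(n).

Answer: O(n)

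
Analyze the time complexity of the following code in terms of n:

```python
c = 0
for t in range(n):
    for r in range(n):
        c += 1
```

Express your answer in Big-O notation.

Each loop level contributes: n × n. Multiplying the contributions gives O(n^2).

Answer: O(n^2)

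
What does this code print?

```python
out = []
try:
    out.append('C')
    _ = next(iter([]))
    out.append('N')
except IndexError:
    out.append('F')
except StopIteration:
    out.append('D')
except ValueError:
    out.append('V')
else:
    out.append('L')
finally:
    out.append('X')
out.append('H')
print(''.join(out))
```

Execution trace: 'C' (try body) → 'D' (except StopIteration) → 'X' (finally) → 'H' (after the try/except). Output: CDXH

Answer: CDXH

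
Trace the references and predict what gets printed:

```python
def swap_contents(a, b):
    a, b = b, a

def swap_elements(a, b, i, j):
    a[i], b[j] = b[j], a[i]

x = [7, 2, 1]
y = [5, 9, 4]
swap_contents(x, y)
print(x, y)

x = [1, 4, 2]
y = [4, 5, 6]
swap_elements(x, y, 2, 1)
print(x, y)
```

Key concept: parameter rebinding vs mutation.
Step by step:
`x = [7, 2, 1]` → x = [7, 2, 1]
`y = [5, 9, 4]` → y = [5, 9, 4]
`swap_contents(x, y)` → no visible change to tracked variables
`print(x, y)` → prints [7, 2, 1] [5, 9, 4]
`x = [1, 4, 2]` → x = [1, 4, 2]
`y = [4, 5, 6]` → y = [4, 5, 6]
`swap_elements(x, y, 2, 1)` → x = [1, 4, 5]; y = [4, 2, 6]
`print(x, y)` → prints [1, 4, 5] [4, 2, 6]

Answer:
[7, 2, 1] [5, 9, 4]
[1, 4, 5] [4, 2, 6]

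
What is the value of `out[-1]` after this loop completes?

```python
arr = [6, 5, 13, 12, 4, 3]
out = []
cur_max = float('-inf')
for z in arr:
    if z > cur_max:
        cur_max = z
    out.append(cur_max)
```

Running max ends at 13
`out` takes the values: [] → [6] → [6, 6] → [6, 6, 13] → [6, 6, 13, 13] → [6, 6, 13, 13, 13] → [6, 6, 13, 13, 13, 13]
So `out[-1]` = 13

Answer: 13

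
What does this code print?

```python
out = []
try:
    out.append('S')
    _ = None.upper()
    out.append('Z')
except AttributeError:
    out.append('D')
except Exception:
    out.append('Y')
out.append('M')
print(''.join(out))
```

Execution trace: 'S' (try body) → 'D' (except AttributeError) → 'M' (after the try/except). Output: SDM

Answer: SDM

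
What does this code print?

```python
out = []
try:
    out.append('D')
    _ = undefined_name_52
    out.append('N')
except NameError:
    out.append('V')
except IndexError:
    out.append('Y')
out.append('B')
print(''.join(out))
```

Execution trace: 'D' (try body) → 'V' (except NameError) → 'B' (after the try/except). Output: DVB

Answer: DVB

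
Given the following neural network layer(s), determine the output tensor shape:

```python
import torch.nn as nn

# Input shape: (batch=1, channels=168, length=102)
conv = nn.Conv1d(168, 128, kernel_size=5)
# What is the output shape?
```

Input: (1, 168, 102) -> Output: (1, 128, 98)

Answer: (1, 128, 98)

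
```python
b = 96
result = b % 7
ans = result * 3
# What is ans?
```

Trace:
`b = 96` → b = 96
`result = b % 7` → result = 5
`ans = result * 3` → ans = 15
So ans = 15

Answer: 15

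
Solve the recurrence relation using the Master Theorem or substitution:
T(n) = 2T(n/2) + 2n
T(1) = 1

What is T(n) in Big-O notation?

By Master Theorem: a=2, b=2, f(n)=2n. Since log_2(2) = 1 and f(n) = Θ(n^1), Case 2 applies. T(n) = O(n log n).

Answer: O(n log n)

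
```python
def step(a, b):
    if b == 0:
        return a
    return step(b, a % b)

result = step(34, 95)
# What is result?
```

step(34, 95) -> step(95, 34) -> step(34, 27) -> step(27, 7) -> step(7, 6) -> step(6, 1) -> step(1, 0) -> 1

Answer: 1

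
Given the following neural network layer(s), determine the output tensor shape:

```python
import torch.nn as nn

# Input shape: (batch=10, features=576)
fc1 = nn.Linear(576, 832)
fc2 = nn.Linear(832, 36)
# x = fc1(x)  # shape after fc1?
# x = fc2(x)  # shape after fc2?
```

Input: (10, 576) -> after fc1: (10, 832) -> Output: (10, 36)

Answer: (10, 36)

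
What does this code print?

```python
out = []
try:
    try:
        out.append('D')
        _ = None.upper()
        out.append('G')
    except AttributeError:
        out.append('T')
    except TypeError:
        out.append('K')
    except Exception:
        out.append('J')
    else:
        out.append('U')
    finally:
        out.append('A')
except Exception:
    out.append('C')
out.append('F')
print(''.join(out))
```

Execution trace: 'D' (inner try body) → 'T' (inner except AttributeError) → 'A' (inner finally) → 'F' (after the try/except). Output: DTAF

Answer: DTAF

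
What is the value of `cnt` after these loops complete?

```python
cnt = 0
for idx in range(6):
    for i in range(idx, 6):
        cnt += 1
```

Upper triangle: 6 + 5 + ... + 1
`cnt` takes the values: 0 → 1 → 2 → 3 → 4 → 5 → 6 → 7 → 8 → 9 → 10 → 11 → 12 → 13 → 14 → 15 → 16 → 17 → 18 → 19 → 20 → 21

Answer: 21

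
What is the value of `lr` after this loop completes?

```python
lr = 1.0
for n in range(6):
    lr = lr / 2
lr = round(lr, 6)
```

Halving LR 6 times: 1 / 2^6
`lr` takes the values: 1.0 → 0.5 → 0.25 → 0.125 → 0.0625 → 0.03125 → 0.015625

Answer: 0.015625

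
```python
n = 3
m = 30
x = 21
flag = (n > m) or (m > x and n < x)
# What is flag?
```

Trace:
`n = 3` → n = 3
`m = 30` → m = 30
`x = 21` → x = 21
`flag = (n > m) or (m > x and n < x)` → flag = True
So flag = True

Answer: True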